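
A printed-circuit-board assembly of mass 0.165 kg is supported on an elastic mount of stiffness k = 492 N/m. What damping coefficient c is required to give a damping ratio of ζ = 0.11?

1.98 N·s/m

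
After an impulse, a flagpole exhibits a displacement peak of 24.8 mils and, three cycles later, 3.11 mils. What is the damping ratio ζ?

0.109

Logarithmic decrement δ = (1/n)·ln(x₀/x_n) = (1/3)·ln(24.8/3.11) = (1/3)·ln(7.974) = 0.6921.
ζ = δ/√(4π² + δ²) = 0.6921/√(39.48 + 0.479) = 0.6921/6.321 = 0.1095.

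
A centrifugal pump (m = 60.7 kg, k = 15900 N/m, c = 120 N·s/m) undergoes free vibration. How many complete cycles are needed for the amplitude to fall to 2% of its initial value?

11 cycles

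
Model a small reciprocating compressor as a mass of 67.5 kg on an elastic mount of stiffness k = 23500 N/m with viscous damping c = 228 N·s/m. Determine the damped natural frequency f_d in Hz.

ω_n = √(k/m) = √(23500/67.5) = 18.66 rad/s.
Critical damping c_c = 2√(k·m) = 2√(23500 × 67.5) = 2519 N·s/m, so ζ = c/c_c = 228/2519 = 0.09051.
ω_d = ω_n√(1 − ζ²) = 18.66 × √(1 − 0.00819) = 18.58 rad/s.
f_d = ω_d/(2π) = 2.957 Hz.

2.96 Hz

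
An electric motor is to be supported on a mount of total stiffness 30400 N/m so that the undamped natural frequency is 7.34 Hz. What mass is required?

14.3 kg

ω_n = 2πf_n = 2π × 7.34 = 46.12 rad/s.
m = k/ω_n² = 30400/46.12² = 30400/2127 = 14.29 kg.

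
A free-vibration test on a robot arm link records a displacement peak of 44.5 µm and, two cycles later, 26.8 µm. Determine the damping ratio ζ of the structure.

Logarithmic decrement δ = (1/n)·ln(x₀/x_n) = (1/2)·ln(44.5/26.8) = (1/2)·ln(1.660) = 0.2535.
ζ = δ/√(4π² + δ²) = 0.2535/√(39.48 + 0.0643) = 0.2535/6.288 = 0.04032.

0.0403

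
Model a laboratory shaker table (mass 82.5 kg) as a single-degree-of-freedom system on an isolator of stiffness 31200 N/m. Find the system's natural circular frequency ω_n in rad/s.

19.4 rad/s

ω_n = √(k/m) = √(31200/82.5) = √378.2 = 19.45 rad/s.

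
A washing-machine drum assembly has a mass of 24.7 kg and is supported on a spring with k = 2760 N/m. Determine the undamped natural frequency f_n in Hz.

ω_n = √(k/m) = √(2760/24.7) = √111.7 = 10.57 rad/s.
f_n = ω_n/(2π) = 10.57/6.283 = 1.682 Hz.

1.68 Hz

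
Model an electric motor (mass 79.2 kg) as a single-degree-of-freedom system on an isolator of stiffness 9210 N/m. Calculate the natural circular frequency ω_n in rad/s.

ω_n = √(k/m) = √(9210/79.2) = √116.3 = 10.78 rad/s.

10.8 rad/s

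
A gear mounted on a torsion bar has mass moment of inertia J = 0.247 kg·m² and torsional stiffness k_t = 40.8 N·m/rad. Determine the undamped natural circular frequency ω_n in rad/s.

ω_n = √(k_t/J) = √(40.8/0.247) = √165.2 = 12.85 rad/s.

12.9 rad/s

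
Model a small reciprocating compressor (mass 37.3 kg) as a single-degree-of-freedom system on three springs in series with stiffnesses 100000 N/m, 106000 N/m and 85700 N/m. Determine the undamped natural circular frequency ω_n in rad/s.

Series springs: 1/k_eq = 1/100000 + 1/106000 + 1/85700 = 3.110×10^-5, so k_eq = 32150 N/m.
ω_n = √(k_eq/m) = √(32150/37.3) = √862.0 = 29.36 rad/s.

29.4 rad/s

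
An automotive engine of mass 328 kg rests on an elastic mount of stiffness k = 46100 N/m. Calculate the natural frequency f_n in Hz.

1.89 Hz

ω_n = √(k/m) = √(46100/328) = √140.5 = 11.86 rad/s.
f_n = ω_n/(2π) = 11.86/6.283 = 1.887 Hz.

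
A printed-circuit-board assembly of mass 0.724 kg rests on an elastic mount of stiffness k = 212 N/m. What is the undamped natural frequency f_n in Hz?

ω_n = √(k/m) = √(212.0/0.724) = √292.8 = 17.11 rad/s.
f_n = ω_n/(2π) = 17.11/6.283 = 2.723 Hz.

2.72 Hz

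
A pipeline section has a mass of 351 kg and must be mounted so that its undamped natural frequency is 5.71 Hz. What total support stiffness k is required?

452000 N/m

ω_n = 2πf_n = 2π × 5.71 = 35.88 rad/s.
k = m·ω_n² = 351 × 35.88² = 351 × 1287 = 451800 N/m.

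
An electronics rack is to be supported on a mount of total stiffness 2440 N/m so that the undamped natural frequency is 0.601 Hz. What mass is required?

171 kg

ω_n = 2πf_n = 2π × 0.601 = 3.776 rad/s.
m = k/ω_n² = 2440/3.776² = 2440/14.26 = 171.1 kg.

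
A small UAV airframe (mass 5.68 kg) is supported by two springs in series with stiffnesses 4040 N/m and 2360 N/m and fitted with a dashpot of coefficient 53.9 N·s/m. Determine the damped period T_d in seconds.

0.406 s

Series springs: 1/k_eq = 1/4040 + 1/2360 = 0.0006713, so k_eq = 1490 N/m.
ω_n = √(k_eq/m) = √(1490/5.68) = 16.20 rad/s.
Critical damping c_c = 2√(k_eq·m) = 2√(1490 × 5.68) = 184.0 N·s/m, so ζ = c/c_c = 53.9/184.0 = 0.2930.
ω_d = ω_n√(1 − ζ²) = 16.20 × √(1 − 0.0858) = 15.48 rad/s.
T_d = 2π/ω_d = 0.4058 s.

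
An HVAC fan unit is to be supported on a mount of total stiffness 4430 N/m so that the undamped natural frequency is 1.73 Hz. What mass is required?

ω_n = 2πf_n = 2π × 1.73 = 10.87 rad/s.
m = k/ω_n² = 4430/10.87² = 4430/118.2 = 37.49 kg.

37.5 kg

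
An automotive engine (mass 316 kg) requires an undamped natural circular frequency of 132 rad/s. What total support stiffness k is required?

5510000 N/m

k = m·ω_n² = 316 × 132.0² = 316 × 17420 = 5506000 N/m.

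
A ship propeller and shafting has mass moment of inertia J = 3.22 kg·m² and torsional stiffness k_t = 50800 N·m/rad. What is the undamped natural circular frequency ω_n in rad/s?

ω_n = √(k_t/J) = √(50800/3.22) = √15780 = 125.6 rad/s.

126 rad/s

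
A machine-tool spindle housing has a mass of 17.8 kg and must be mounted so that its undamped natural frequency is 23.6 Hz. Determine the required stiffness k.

ω_n = 2πf_n = 2π × 23.6 = 148.3 rad/s.
k = m·ω_n² = 17.8 × 148.3² = 17.8 × 21990 = 391400 N/m.

391000 N/m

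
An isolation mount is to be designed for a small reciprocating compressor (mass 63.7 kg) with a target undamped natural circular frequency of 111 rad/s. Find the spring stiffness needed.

785000 N/m

k = m·ω_n² = 63.7 × 111.0² = 63.7 × 12320 = 784800 N/m.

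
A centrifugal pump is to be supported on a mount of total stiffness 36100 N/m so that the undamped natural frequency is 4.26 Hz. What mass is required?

ω_n = 2πf_n = 2π × 4.26 = 26.77 rad/s.
m = k/ω_n² = 36100/26.77² = 36100/716.4 = 50.39 kg.

50.4 kg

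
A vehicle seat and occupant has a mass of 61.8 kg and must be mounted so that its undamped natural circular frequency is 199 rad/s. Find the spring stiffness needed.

2450000 N/m

k = m·ω_n² = 61.8 × 199.0² = 61.8 × 39600 = 2447000 N/m.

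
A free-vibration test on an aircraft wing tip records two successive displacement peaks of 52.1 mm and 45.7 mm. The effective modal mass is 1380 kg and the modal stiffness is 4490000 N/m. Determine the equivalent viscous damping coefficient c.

Logarithmic decrement δ = (1/n)·ln(x₀/x_n) = (1/1)·ln(52.1/45.7) = (1/1)·ln(1.140) = 0.1311.
ζ = δ/√(4π² + δ²) = 0.1311/√(39.48 + 0.0172) = 0.1311/6.285 = 0.02086.
c = ζ · 2√(km) = 0.02086 × 2√(4490000 × 1380) = 0.02086 × 157400 = 3283 N·s/m.

3280 N·s/m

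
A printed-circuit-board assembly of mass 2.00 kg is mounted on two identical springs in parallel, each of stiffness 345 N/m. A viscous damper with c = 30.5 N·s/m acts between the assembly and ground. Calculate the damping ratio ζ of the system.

Parallel springs add: k_eq = 2 × 345 = 690.0 N/m.
ω_n = √(k_eq/m) = √(690.0/2.00) = 18.57 rad/s.
Critical damping c_c = 2√(k_eq·m) = 2√(690.0 × 2.00) = 74.30 N·s/m, so ζ = c/c_c = 30.5/74.30 = 0.4105.

0.411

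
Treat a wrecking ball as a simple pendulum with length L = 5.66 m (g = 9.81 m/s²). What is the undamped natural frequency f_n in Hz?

0.210 Hz

For a simple pendulum ω_n = √(g/L) = √(9.81/5.66) = √1.733 = 1.317 rad/s.
f_n = ω_n/(2π) = 1.317/6.283 = 0.2095 Hz.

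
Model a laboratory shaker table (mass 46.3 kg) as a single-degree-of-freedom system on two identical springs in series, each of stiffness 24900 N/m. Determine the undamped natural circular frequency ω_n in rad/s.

16.4 rad/s

Series springs: 1/k_eq = 2/24900, so k_eq = 24900/2 = 12450 N/m.
ω_n = √(k_eq/m) = √(12450/46.3) = √268.9 = 16.40 rad/s.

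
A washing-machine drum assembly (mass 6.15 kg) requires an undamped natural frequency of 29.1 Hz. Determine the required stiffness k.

ω_n = 2πf_n = 2π × 29.1 = 182.8 rad/s.
k = m·ω_n² = 6.15 × 182.8² = 6.15 × 33430 = 205600 N/m.

206000 N/m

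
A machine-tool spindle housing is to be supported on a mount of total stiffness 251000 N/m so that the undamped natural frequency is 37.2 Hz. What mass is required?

ω_n = 2πf_n = 2π × 37.2 = 233.7 rad/s.
m = k/ω_n² = 251000/233.7² = 251000/54630 = 4.594 kg.

4.59 kg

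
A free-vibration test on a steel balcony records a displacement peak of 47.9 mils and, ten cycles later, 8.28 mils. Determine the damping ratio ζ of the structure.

0.0279

Logarithmic decrement δ = (1/n)·ln(x₀/x_n) = (1/10)·ln(47.9/8.28) = (1/10)·ln(5.785) = 0.1755.
ζ = δ/√(4π² + δ²) = 0.1755/√(39.48 + 0.0308) = 0.1755/6.286 = 0.02793.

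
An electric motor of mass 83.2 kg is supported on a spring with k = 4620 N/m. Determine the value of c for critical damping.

1240 N·s/m

c_c = 2√(k·m) = 2√(4620 × 83.2) = 2 × 620.0 = 1240 N·s/m.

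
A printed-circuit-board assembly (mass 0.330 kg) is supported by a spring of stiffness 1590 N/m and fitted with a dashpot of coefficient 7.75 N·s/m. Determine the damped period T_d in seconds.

ω_n = √(k/m) = √(1590/0.330) = 69.41 rad/s.
Critical damping c_c = 2√(k·m) = 2√(1590 × 0.330) = 45.81 N·s/m, so ζ = c/c_c = 7.75/45.81 = 0.1692.
ω_d = ω_n√(1 − ζ²) = 69.41 × √(1 − 0.0286) = 68.41 rad/s.
T_d = 2π/ω_d = 0.09184 s.

0.0918 s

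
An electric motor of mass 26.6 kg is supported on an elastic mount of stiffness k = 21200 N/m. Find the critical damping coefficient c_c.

c_c = 2√(k·m) = 2√(21200 × 26.6) = 2 × 750.9 = 1502 N·s/m.

1500 N·s/m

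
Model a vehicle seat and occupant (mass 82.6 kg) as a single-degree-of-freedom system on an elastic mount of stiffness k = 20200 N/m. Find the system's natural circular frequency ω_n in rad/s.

ω_n = √(k/m) = √(20200/82.6) = √244.6 = 15.64 rad/s.

15.6 rad/s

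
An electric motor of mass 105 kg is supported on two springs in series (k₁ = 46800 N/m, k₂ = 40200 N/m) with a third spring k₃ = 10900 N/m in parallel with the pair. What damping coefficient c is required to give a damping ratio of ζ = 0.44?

1630 N·s/m

Series pair: k_s = k₁k₂/(k₁+k₂) = (46800)(40200)/(46800 + 40200) = 21620 N/m. In parallel with k₃: k_eq = 21620 + 10900 = 32520 N/m.
c_c = 2√(k_eq·m) = 2√(32520 × 105) = 3696 N·s/m.
c = ζ·c_c = 0.44 × 3696 = 1626 N·s/m.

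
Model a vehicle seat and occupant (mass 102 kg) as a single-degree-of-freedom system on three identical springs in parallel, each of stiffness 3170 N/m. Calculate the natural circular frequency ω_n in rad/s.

9.66 rad/s

Parallel springs add: k_eq = 3 × 3170 = 9510 N/m.
ω_n = √(k_eq/m) = √(9510/102) = √93.24 = 9.656 rad/s.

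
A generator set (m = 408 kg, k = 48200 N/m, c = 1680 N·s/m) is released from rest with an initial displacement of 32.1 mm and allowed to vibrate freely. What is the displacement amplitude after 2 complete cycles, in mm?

ζ = c/(2√(km)) = 1680/(2√(48200 × 408)) = 1680/8869 = 0.1894.
Logarithmic decrement δ = 2πζ/√(1 − ζ²) = 2π × 0.1894/√(1 − 0.0359) = 1.212.
After n cycles, x_n/x₀ = e^(−nδ), so x_2 = 32.1 × e^(−2 × 1.212) = 32.1 × 0.08855 = 2.842 mm.

2.84 mm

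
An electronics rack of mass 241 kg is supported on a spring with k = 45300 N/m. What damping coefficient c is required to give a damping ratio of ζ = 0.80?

c_c = 2√(k·m) = 2√(45300 × 241) = 6608 N·s/m.
c = ζ·c_c = 0.80 × 6608 = 5287 N·s/m.

5290 N·s/m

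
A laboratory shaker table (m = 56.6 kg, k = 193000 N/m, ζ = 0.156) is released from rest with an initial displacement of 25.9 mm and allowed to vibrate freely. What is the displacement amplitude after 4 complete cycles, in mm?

0.489 mm

Logarithmic decrement δ = 2πζ/√(1 − ζ²) = 2π × 0.1560/√(1 − 0.0243) = 0.9923.
After n cycles, x_n/x₀ = e^(−nδ), so x_4 = 25.9 × e^(−4 × 0.9923) = 25.9 × 0.01889 = 0.4892 mm.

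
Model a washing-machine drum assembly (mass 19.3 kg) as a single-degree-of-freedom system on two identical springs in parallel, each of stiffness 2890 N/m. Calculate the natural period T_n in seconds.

0.363 s

Parallel springs add: k_eq = 2 × 2890 = 5780 N/m.
ω_n = √(k_eq/m) = √(5780/19.3) = √299.5 = 17.31 rad/s.
T_n = 2π/ω_n = 6.283/17.31 = 0.3631 s.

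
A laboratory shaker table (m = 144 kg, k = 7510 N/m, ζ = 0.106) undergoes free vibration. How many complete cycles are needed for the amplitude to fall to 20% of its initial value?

3 cycles

Logarithmic decrement δ = 2πζ/√(1 − ζ²) = 2π × 0.1060/√(1 − 0.0112) = 0.6698.
x_n/x₀ = e^(−nδ) ≤ 0.2; take ln: n ≥ ln(1/0.2)/δ = 1.609/0.6698 = 2.403.
So 3 complete cycles are required.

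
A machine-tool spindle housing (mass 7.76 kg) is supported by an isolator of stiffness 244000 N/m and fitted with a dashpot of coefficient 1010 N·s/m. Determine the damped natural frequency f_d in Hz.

ω_n = √(k/m) = √(244000/7.76) = 177.3 rad/s.
Critical damping c_c = 2√(k·m) = 2√(244000 × 7.76) = 2752 N·s/m, so ζ = c/c_c = 1010/2752 = 0.3670.
ω_d = ω_n√(1 − ζ²) = 177.3 × √(1 − 0.135) = 164.9 rad/s.
f_d = ω_d/(2π) = 26.25 Hz.

26.3 Hz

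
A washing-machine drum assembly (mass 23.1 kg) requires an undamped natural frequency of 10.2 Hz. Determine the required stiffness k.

ω_n = 2πf_n = 2π × 10.2 = 64.09 rad/s.
k = m·ω_n² = 23.1 × 64.09² = 23.1 × 4107 = 94880 N/m.

94900 N/m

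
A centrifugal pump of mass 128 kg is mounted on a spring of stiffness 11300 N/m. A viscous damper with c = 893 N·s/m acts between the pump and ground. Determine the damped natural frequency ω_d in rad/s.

8.72 rad/s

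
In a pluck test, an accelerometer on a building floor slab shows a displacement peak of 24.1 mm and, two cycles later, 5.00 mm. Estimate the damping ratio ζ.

0.124

Logarithmic decrement δ = (1/n)·ln(x₀/x_n) = (1/2)·ln(24.1/5.00) = (1/2)·ln(4.820) = 0.7864.
ζ = δ/√(4π² + δ²) = 0.7864/√(39.48 + 0.618) = 0.7864/6.332 = 0.1242.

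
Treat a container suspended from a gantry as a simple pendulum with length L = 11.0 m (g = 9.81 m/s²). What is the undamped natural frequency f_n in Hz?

0.150 Hz

For a simple pendulum ω_n = √(g/L) = √(9.81/11.0) = √0.8918 = 0.9444 rad/s.
f_n = ω_n/(2π) = 0.9444/6.283 = 0.1503 Hz.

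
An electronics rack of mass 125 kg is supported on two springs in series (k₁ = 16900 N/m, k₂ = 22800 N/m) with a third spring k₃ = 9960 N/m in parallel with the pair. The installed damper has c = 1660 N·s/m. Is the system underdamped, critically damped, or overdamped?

underdamped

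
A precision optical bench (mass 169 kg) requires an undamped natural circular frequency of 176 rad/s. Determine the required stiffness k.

5230000 N/m

k = m·ω_n² = 169 × 176.0² = 169 × 30980 = 5235000 N/m.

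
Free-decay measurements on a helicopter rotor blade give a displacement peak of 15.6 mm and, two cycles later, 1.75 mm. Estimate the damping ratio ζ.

Logarithmic decrement δ = (1/n)·ln(x₀/x_n) = (1/2)·ln(15.6/1.75) = (1/2)·ln(8.914) = 1.094.
ζ = δ/√(4π² + δ²) = 1.094/√(39.48 + 1.20) = 1.094/6.378 = 0.1715.

0.172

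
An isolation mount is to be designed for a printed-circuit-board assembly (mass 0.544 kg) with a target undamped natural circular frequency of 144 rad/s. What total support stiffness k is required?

11300 N/m

k = m·ω_n² = 0.544 × 144.0² = 0.544 × 20740 = 11280 N/m.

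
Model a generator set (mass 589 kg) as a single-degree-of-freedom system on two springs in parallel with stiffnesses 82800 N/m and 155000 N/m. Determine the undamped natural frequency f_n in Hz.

3.20 Hz

Parallel springs add: k_eq = 82800 + 155000 = 237800 N/m.
ω_n = √(k_eq/m) = √(237800/589) = √403.7 = 20.09 rad/s.
f_n = ω_n/(2π) = 20.09/6.283 = 3.198 Hz.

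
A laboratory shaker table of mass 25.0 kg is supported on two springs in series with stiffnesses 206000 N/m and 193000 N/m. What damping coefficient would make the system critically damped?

Series springs: 1/k_eq = 1/206000 + 1/193000 = 1.004×10^-5, so k_eq = 99640 N/m.
c_c = 2√(k_eq·m) = 2√(99640 × 25.0) = 2 × 1578 = 3157 N·s/m.

3160 N·s/m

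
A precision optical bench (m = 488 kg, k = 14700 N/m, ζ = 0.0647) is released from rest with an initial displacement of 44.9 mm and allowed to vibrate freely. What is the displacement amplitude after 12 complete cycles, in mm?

0.338 mm

Logarithmic decrement δ = 2πζ/√(1 − ζ²) = 2π × 0.06470/√(1 − 0.00419) = 0.4074.
After n cycles, x_n/x₀ = e^(−nδ), so x_12 = 44.9 × e^(−12 × 0.4074) = 44.9 × 0.007533 = 0.3382 mm.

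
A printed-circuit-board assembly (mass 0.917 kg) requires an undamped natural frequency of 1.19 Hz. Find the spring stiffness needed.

ω_n = 2πf_n = 2π × 1.19 = 7.477 rad/s.
k = m·ω_n² = 0.917 × 7.477² = 0.917 × 55.91 = 51.27 N/m.

51.3 N/m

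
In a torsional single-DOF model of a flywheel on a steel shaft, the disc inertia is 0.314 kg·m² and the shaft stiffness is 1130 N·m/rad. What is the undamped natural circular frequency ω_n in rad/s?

60.0 rad/s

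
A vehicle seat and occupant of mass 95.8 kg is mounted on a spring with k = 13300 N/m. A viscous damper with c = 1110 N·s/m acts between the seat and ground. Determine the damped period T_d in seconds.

0.612 s

ω_n = √(k/m) = √(13300/95.8) = 11.78 rad/s.
Critical damping c_c = 2√(k·m) = 2√(13300 × 95.8) = 2258 N·s/m, so ζ = c/c_c = 1110/2258 = 0.4917.
ω_d = ω_n√(1 − ζ²) = 11.78 × √(1 − 0.242) = 10.26 rad/s.
T_d = 2π/ω_d = 0.6124 s.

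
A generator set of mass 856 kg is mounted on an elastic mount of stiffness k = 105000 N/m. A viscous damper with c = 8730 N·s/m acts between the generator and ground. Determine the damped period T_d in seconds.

ω_n = √(k/m) = √(105000/856) = 11.08 rad/s.
Critical damping c_c = 2√(k·m) = 2√(105000 × 856) = 18960 N·s/m, so ζ = c/c_c = 8730/18960 = 0.4604.
ω_d = ω_n√(1 − ζ²) = 11.08 × √(1 − 0.212) = 9.832 rad/s.
T_d = 2π/ω_d = 0.6391 s.

0.639 s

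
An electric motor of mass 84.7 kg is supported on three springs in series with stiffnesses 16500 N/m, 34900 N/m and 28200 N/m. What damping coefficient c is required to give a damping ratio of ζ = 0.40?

659 N·s/m

Series springs: 1/k_eq = 1/16500 + 1/34900 + 1/28200 = 0.0001247, so k_eq = 8018 N/m.
c_c = 2√(k_eq·m) = 2√(8018 × 84.7) = 1648 N·s/m.
c = ζ·c_c = 0.40 × 1648 = 659.3 N·s/m.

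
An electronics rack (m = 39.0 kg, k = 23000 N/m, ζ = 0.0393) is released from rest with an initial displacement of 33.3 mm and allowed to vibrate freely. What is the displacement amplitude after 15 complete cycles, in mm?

Logarithmic decrement δ = 2πζ/√(1 − ζ²) = 2π × 0.03930/√(1 − 0.00154) = 0.2471.
After n cycles, x_n/x₀ = e^(−nδ), so x_15 = 33.3 × e^(−15 × 0.2471) = 33.3 × 0.02456 = 0.8177 mm.

0.818 mm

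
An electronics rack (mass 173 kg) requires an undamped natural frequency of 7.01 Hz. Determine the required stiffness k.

ω_n = 2πf_n = 2π × 7.01 = 44.05 rad/s.
k = m·ω_n² = 173 × 44.05² = 173 × 1940 = 335600 N/m.

336000 N/m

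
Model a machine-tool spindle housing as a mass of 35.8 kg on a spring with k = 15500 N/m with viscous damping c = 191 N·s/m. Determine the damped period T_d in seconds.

ω_n = √(k/m) = √(15500/35.8) = 20.81 rad/s.
Critical damping c_c = 2√(k·m) = 2√(15500 × 35.8) = 1490 N·s/m, so ζ = c/c_c = 191/1490 = 0.1282.
ω_d = ω_n√(1 − ζ²) = 20.81 × √(1 − 0.0164) = 20.64 rad/s.
T_d = 2π/ω_d = 0.3045 s.

0.304 s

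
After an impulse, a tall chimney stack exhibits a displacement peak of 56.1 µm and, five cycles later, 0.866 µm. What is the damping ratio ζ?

Logarithmic decrement δ = (1/n)·ln(x₀/x_n) = (1/5)·ln(56.1/0.866) = (1/5)·ln(64.78) = 0.8342.
ζ = δ/√(4π² + δ²) = 0.8342/√(39.48 + 0.696) = 0.8342/6.338 = 0.1316.

0.132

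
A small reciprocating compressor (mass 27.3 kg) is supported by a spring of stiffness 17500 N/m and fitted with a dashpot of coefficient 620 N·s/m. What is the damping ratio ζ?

ω_n = √(k/m) = √(17500/27.3) = 25.32 rad/s.
Critical damping c_c = 2√(k·m) = 2√(17500 × 27.3) = 1382 N·s/m, so ζ = c/c_c = 620/1382 = 0.4485.

0.448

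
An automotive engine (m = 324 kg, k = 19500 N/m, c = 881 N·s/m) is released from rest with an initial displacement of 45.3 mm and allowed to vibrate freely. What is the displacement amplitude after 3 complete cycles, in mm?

1.58 mm

ζ = c/(2√(km)) = 881/(2√(19500 × 324)) = 881/5027 = 0.1752.
Logarithmic decrement δ = 2πζ/√(1 − ζ²) = 2π × 0.1752/√(1 − 0.0307) = 1.118.
After n cycles, x_n/x₀ = e^(−nδ), so x_3 = 45.3 × e^(−3 × 1.118) = 45.3 × 0.03490 = 1.581 mm.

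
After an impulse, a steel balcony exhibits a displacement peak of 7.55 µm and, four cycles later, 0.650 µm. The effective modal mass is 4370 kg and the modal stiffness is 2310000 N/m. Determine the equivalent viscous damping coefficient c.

Logarithmic decrement δ = (1/n)·ln(x₀/x_n) = (1/4)·ln(7.55/0.650) = (1/4)·ln(11.62) = 0.6131.
ζ = δ/√(4π² + δ²) = 0.6131/√(39.48 + 0.376) = 0.6131/6.313 = 0.09711.
c = ζ · 2√(km) = 0.09711 × 2√(2310000 × 4370) = 0.09711 × 200900 = 19510 N·s/m.

19500 N·s/m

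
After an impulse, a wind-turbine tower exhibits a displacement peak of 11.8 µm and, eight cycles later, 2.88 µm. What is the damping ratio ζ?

0.0280

Logarithmic decrement δ = (1/n)·ln(x₀/x_n) = (1/8)·ln(11.8/2.88) = (1/8)·ln(4.097) = 0.1763.
ζ = δ/√(4π² + δ²) = 0.1763/√(39.48 + 0.0311) = 0.1763/6.286 = 0.02805.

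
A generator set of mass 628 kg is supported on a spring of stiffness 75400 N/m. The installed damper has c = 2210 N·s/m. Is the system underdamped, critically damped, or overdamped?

underdamped

c_c = 2√(k·m) = 13760 N·s/m; ζ = c/c_c = 2210/13760 = 0.161.
Since ζ < 1 the system is underdamped.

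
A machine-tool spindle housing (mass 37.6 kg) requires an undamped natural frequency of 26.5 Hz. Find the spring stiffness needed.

ω_n = 2πf_n = 2π × 26.5 = 166.5 rad/s.
k = m·ω_n² = 37.6 × 166.5² = 37.6 × 27720 = 1042000 N/m.

1040000 N/m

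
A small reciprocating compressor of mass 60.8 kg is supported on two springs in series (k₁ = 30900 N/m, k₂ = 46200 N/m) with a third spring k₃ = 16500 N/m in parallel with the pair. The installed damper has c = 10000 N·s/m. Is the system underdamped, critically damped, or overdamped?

overdamped

Series pair: k_s = k₁k₂/(k₁+k₂) = (30900)(46200)/(30900 + 46200) = 18520 N/m. In parallel with k₃: k_eq = 18520 + 16500 = 35020 N/m.
c_c = 2√(k_eq·m) = 2918 N·s/m; ζ = c/c_c = 10000/2918 = 3.43.
Since ζ > 1 the system is overdamped.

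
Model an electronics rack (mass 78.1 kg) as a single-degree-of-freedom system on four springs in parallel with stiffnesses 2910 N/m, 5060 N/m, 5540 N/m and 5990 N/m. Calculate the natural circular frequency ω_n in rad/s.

Parallel springs add: k_eq = 2910 + 5060 + 5540 + 5990 = 19500 N/m.
ω_n = √(k_eq/m) = √(19500/78.1) = √249.7 = 15.80 rad/s.

15.8 rad/s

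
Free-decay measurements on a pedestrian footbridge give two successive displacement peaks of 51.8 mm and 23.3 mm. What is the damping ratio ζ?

0.126

Logarithmic decrement δ = (1/n)·ln(x₀/x_n) = (1/1)·ln(51.8/23.3) = (1/1)·ln(2.223) = 0.7989.
ζ = δ/√(4π² + δ²) = 0.7989/√(39.48 + 0.638) = 0.7989/6.334 = 0.1261.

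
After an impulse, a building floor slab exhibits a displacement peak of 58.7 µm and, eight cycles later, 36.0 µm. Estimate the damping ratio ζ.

Logarithmic decrement δ = (1/n)·ln(x₀/x_n) = (1/8)·ln(58.7/36.0) = (1/8)·ln(1.631) = 0.06112.
ζ = δ/√(4π² + δ²) = 0.06112/√(39.48 + 0.00374) = 0.06112/6.283 = 0.009726.

0.00973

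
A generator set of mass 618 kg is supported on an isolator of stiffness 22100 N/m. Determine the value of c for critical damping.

7390 N·s/m

c_c = 2√(k·m) = 2√(22100 × 618) = 2 × 3696 = 7391 N·s/m.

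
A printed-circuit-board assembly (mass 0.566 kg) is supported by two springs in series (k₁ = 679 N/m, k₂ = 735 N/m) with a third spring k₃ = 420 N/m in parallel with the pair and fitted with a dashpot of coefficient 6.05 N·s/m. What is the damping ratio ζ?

Series pair: k_s = k₁k₂/(k₁+k₂) = (679)(735)/(679 + 735) = 352.9 N/m. In parallel with k₃: k_eq = 352.9 + 420 = 772.9 N/m.
ω_n = √(k_eq/m) = √(772.9/0.566) = 36.95 rad/s.
Critical damping c_c = 2√(k_eq·m) = 2√(772.9 × 0.566) = 41.83 N·s/m, so ζ = c/c_c = 6.05/41.83 = 0.1446.

0.145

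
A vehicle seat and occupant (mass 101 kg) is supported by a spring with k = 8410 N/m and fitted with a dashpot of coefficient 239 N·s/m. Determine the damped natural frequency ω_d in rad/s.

9.05 rad/s

ω_n = √(k/m) = √(8410/101) = 9.125 rad/s.
Critical damping c_c = 2√(k·m) = 2√(8410 × 101) = 1843 N·s/m, so ζ = c/c_c = 239/1843 = 0.1297.
ω_d = ω_n√(1 − ζ²) = 9.125 × √(1 − 0.0168) = 9.048 rad/s.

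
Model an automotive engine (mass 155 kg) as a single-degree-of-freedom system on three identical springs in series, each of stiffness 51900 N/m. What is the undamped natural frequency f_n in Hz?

Series springs: 1/k_eq = 3/51900, so k_eq = 51900/3 = 17300 N/m.
ω_n = √(k_eq/m) = √(17300/155) = √111.6 = 10.56 rad/s.
f_n = ω_n/(2π) = 10.56/6.283 = 1.681 Hz.

1.68 Hz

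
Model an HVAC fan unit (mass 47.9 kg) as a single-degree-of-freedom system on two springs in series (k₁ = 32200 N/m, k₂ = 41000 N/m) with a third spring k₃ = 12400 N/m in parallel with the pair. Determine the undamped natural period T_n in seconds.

0.249 s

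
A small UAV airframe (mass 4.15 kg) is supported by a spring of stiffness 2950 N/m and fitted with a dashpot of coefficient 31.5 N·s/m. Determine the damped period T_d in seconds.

ω_n = √(k/m) = √(2950/4.15) = 26.66 rad/s.
Critical damping c_c = 2√(k·m) = 2√(2950 × 4.15) = 221.3 N·s/m, so ζ = c/c_c = 31.5/221.3 = 0.1423.
ω_d = ω_n√(1 − ζ²) = 26.66 × √(1 − 0.0203) = 26.39 rad/s.
T_d = 2π/ω_d = 0.2381 s.

0.238 s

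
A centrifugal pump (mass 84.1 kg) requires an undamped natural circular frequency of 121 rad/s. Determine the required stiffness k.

k = m·ω_n² = 84.1 × 121.0² = 84.1 × 14640 = 1231000 N/m.

1230000 N/m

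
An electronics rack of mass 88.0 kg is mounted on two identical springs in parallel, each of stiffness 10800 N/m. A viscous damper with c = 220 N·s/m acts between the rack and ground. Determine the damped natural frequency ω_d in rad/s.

15.6 rad/s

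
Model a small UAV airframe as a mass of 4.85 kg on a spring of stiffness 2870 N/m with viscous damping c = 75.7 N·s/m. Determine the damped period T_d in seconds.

0.273 s

ω_n = √(k/m) = √(2870/4.85) = 24.33 rad/s.
Critical damping c_c = 2√(k·m) = 2√(2870 × 4.85) = 236.0 N·s/m, so ζ = c/c_c = 75.7/236.0 = 0.3208.
ω_d = ω_n√(1 − ζ²) = 24.33 × √(1 − 0.103) = 23.04 rad/s.
T_d = 2π/ω_d = 0.2727 s.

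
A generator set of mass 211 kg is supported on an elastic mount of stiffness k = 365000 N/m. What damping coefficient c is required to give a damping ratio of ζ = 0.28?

c_c = 2√(k·m) = 2√(365000 × 211) = 17550 N·s/m.
c = ζ·c_c = 0.28 × 17550 = 4914 N·s/m.

4910 N·s/m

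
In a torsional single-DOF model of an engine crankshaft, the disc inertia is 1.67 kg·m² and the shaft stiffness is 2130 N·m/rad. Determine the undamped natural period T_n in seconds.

0.176 s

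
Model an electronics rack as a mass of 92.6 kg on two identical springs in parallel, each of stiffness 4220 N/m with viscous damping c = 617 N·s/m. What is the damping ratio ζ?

Parallel springs add: k_eq = 2 × 4220 = 8440 N/m.
ω_n = √(k_eq/m) = √(8440/92.6) = 9.547 rad/s.
Critical damping c_c = 2√(k_eq·m) = 2√(8440 × 92.6) = 1768 N·s/m, so ζ = c/c_c = 617/1768 = 0.3490.

0.349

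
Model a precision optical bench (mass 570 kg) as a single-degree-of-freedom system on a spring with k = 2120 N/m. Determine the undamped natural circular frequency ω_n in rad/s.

1.93 rad/s

ω_n = √(k/m) = √(2120/570) = √3.719 = 1.929 rad/s.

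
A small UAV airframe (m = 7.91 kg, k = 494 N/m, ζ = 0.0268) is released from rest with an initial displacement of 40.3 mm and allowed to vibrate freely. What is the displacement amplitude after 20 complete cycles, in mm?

Logarithmic decrement δ = 2πζ/√(1 − ζ²) = 2π × 0.02680/√(1 − 0.000718) = 0.1684.
After n cycles, x_n/x₀ = e^(−nδ), so x_20 = 40.3 × e^(−20 × 0.1684) = 40.3 × 0.03442 = 1.387 mm.

1.39 mm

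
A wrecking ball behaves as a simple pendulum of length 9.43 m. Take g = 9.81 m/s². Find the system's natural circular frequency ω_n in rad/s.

For a simple pendulum ω_n = √(g/L) = √(9.81/9.43) = √1.040 = 1.020 rad/s.

1.02 rad/s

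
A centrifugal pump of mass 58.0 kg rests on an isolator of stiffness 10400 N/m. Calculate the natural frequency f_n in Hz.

2.13 Hz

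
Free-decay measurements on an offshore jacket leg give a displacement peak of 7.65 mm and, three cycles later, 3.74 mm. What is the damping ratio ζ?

Logarithmic decrement δ = (1/n)·ln(x₀/x_n) = (1/3)·ln(7.65/3.74) = (1/3)·ln(2.045) = 0.2385.
ζ = δ/√(4π² + δ²) = 0.2385/√(39.48 + 0.0569) = 0.2385/6.288 = 0.03794.

0.0379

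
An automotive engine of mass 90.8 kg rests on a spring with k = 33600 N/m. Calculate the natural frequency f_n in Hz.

3.06 Hz

ω_n = √(k/m) = √(33600/90.8) = √370.0 = 19.24 rad/s.
f_n = ω_n/(2π) = 19.24/6.283 = 3.062 Hz.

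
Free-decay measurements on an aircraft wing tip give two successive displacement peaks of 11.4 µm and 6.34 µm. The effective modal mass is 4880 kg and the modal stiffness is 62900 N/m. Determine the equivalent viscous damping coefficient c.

3260 N·s/m

Logarithmic decrement δ = (1/n)·ln(x₀/x_n) = (1/1)·ln(11.4/6.34) = (1/1)·ln(1.798) = 0.5867.
ζ = δ/√(4π² + δ²) = 0.5867/√(39.48 + 0.344) = 0.5867/6.311 = 0.09298.
c = ζ · 2√(km) = 0.09298 × 2√(62900 × 4880) = 0.09298 × 35040 = 3258 N·s/m.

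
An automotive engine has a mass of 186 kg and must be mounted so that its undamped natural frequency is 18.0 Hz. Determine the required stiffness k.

2380000 N/m

ω_n = 2πf_n = 2π × 18.0 = 113.1 rad/s.
k = m·ω_n² = 186 × 113.1² = 186 × 12790 = 2379000 N/m.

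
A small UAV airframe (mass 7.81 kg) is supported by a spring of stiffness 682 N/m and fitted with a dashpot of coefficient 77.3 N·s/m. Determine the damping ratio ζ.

ω_n = √(k/m) = √(682.0/7.81) = 9.345 rad/s.
Critical damping c_c = 2√(k·m) = 2√(682.0 × 7.81) = 146.0 N·s/m, so ζ = c/c_c = 77.3/146.0 = 0.5296.

0.530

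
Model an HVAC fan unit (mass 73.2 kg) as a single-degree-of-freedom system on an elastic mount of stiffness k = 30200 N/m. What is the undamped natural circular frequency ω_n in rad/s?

ω_n = √(k/m) = √(30200/73.2) = √412.6 = 20.31 rad/s.

20.3 rad/s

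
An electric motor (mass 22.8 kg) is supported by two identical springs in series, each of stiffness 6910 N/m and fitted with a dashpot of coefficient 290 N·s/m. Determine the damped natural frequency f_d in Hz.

1.68 Hz

Series springs: 1/k_eq = 2/6910, so k_eq = 6910/2 = 3455 N/m.
ω_n = √(k_eq/m) = √(3455/22.8) = 12.31 rad/s.
Critical damping c_c = 2√(k_eq·m) = 2√(3455 × 22.8) = 561.3 N·s/m, so ζ = c/c_c = 290/561.3 = 0.5166.
ω_d = ω_n√(1 − ζ²) = 12.31 × √(1 − 0.267) = 10.54 rad/s.
f_d = ω_d/(2π) = 1.677 Hz.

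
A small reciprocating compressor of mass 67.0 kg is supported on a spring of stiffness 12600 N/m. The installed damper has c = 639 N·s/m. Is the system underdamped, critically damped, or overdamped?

c_c = 2√(k·m) = 1838 N·s/m; ζ = c/c_c = 639/1838 = 0.348.
Since ζ < 1 the system is underdamped.

underdamped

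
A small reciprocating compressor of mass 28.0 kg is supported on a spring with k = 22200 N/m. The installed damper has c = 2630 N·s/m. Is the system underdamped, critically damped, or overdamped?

overdamped

c_c = 2√(k·m) = 1577 N·s/m; ζ = c/c_c = 2630/1577 = 1.67.
Since ζ > 1 the system is overdamped.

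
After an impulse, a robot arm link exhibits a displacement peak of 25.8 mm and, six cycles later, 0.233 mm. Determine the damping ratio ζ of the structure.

Logarithmic decrement δ = (1/n)·ln(x₀/x_n) = (1/6)·ln(25.8/0.233) = (1/6)·ln(110.7) = 0.7845.
ζ = δ/√(4π² + δ²) = 0.7845/√(39.48 + 0.615) = 0.7845/6.332 = 0.1239.

0.124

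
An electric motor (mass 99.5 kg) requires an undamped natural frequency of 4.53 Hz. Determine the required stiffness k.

ω_n = 2πf_n = 2π × 4.53 = 28.46 rad/s.
k = m·ω_n² = 99.5 × 28.46² = 99.5 × 810.1 = 80610 N/m.

80600 N/m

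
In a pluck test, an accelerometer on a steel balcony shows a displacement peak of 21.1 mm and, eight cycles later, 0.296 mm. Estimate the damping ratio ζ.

Logarithmic decrement δ = (1/n)·ln(x₀/x_n) = (1/8)·ln(21.1/0.296) = (1/8)·ln(71.28) = 0.5333.
ζ = δ/√(4π² + δ²) = 0.5333/√(39.48 + 0.284) = 0.5333/6.306 = 0.08458.

0.0846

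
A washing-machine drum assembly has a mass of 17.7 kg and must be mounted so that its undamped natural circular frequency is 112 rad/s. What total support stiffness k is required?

222000 N/m

k = m·ω_n² = 17.7 × 112.0² = 17.7 × 12540 = 222000 N/m.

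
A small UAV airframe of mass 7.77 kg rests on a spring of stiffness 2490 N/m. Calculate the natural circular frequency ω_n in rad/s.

ω_n = √(k/m) = √(2490/7.77) = √320.5 = 17.90 rad/s.

17.9 rad/s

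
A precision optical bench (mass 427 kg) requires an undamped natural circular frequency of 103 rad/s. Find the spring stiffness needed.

k = m·ω_n² = 427 × 103.0² = 427 × 10610 = 4530000 N/m.

4530000 N/m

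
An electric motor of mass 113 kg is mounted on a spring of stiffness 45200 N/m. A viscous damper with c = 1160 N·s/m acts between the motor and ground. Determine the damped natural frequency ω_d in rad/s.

ω_n = √(k/m) = √(45200/113) = 20.00 rad/s.
Critical damping c_c = 2√(k·m) = 2√(45200 × 113) = 4520 N·s/m, so ζ = c/c_c = 1160/4520 = 0.2566.
ω_d = ω_n√(1 − ζ²) = 20.00 × √(1 − 0.0659) = 19.33 rad/s.

19.3 rad/s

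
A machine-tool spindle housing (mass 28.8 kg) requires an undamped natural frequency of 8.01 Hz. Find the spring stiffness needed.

72900 N/m

ω_n = 2πf_n = 2π × 8.01 = 50.33 rad/s.
k = m·ω_n² = 28.8 × 50.33² = 28.8 × 2533 = 72950 N/m.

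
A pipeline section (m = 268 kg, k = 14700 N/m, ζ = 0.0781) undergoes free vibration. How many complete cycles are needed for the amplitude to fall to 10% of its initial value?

5 cycles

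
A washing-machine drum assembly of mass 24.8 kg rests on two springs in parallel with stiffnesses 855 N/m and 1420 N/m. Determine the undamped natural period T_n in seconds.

0.656 s

Parallel springs add: k_eq = 855 + 1420 = 2275 N/m.
ω_n = √(k_eq/m) = √(2275/24.8) = √91.73 = 9.578 rad/s.
T_n = 2π/ω_n = 6.283/9.578 = 0.6560 s.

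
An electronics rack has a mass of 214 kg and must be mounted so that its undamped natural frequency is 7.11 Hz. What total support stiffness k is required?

427000 N/m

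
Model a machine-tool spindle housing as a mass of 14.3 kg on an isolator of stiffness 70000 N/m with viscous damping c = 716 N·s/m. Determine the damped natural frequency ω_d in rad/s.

65.3 rad/s

ω_n = √(k/m) = √(70000/14.3) = 69.97 rad/s.
Critical damping c_c = 2√(k·m) = 2√(70000 × 14.3) = 2001 N·s/m, so ζ = c/c_c = 716/2001 = 0.3578.
ω_d = ω_n√(1 − ζ²) = 69.97 × √(1 − 0.128) = 65.33 rad/s.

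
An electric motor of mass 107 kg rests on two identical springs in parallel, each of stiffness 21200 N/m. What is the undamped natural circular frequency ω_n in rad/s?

19.9 rad/s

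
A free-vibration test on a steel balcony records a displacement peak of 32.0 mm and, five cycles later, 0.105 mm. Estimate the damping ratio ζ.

0.179

Logarithmic decrement δ = (1/n)·ln(x₀/x_n) = (1/5)·ln(32.0/0.105) = (1/5)·ln(304.8) = 1.144.
ζ = δ/√(4π² + δ²) = 1.144/√(39.48 + 1.31) = 1.144/6.386 = 0.1791.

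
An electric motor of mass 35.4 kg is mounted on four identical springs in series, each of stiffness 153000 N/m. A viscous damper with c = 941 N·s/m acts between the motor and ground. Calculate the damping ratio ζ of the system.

Series springs: 1/k_eq = 4/153000, so k_eq = 153000/4 = 38250 N/m.
ω_n = √(k_eq/m) = √(38250/35.4) = 32.87 rad/s.
Critical damping c_c = 2√(k_eq·m) = 2√(38250 × 35.4) = 2327 N·s/m, so ζ = c/c_c = 941/2327 = 0.4043.

0.404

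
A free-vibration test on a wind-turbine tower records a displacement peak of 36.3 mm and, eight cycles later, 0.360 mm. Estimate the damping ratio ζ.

Logarithmic decrement δ = (1/n)·ln(x₀/x_n) = (1/8)·ln(36.3/0.360) = (1/8)·ln(100.8) = 0.5767.
ζ = δ/√(4π² + δ²) = 0.5767/√(39.48 + 0.333) = 0.5767/6.310 = 0.09140.

0.0914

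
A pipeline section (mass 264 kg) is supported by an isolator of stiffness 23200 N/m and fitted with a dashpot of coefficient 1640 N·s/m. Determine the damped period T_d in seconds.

0.710 s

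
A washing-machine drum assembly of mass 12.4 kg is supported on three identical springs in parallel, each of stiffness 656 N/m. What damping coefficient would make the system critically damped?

Parallel springs add: k_eq = 3 × 656 = 1968 N/m.
c_c = 2√(k_eq·m) = 2√(1968 × 12.4) = 2 × 156.2 = 312.4 N·s/m.

312 N·s/m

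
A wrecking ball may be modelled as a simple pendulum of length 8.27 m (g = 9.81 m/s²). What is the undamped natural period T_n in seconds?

5.77 s

For a simple pendulum ω_n = √(g/L) = √(9.81/8.27) = √1.186 = 1.089 rad/s.
T_n = 2π/ω_n = 6.283/1.089 = 5.769 s.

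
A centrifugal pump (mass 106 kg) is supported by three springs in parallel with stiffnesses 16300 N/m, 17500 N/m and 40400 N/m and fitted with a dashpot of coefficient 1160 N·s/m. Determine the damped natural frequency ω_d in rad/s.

Parallel springs add: k_eq = 16300 + 17500 + 40400 = 74200 N/m.
ω_n = √(k_eq/m) = √(74200/106) = 26.46 rad/s.
Critical damping c_c = 2√(k_eq·m) = 2√(74200 × 106) = 5609 N·s/m, so ζ = c/c_c = 1160/5609 = 0.2068.
ω_d = ω_n√(1 − ζ²) = 26.46 × √(1 − 0.0428) = 25.89 rad/s.

25.9 rad/s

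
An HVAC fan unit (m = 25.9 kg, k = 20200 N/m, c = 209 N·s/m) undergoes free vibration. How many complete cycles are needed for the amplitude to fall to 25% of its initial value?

2 cycles

ζ = c/(2√(km)) = 209/(2√(20200 × 25.9)) = 209/1447 = 0.1445.
Logarithmic decrement δ = 2πζ/√(1 − ζ²) = 2π × 0.1445/√(1 − 0.0209) = 0.9174.
x_n/x₀ = e^(−nδ) ≤ 0.25; take ln: n ≥ ln(1/0.25)/δ = 1.386/0.9174 = 1.511.
So 2 complete cycles are required.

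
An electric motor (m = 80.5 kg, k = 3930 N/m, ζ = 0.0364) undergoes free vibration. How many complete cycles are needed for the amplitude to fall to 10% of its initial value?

11 cycles

Logarithmic decrement δ = 2πζ/√(1 − ζ²) = 2π × 0.03640/√(1 − 0.00132) = 0.2289.
x_n/x₀ = e^(−nδ) ≤ 0.1; take ln: n ≥ ln(1/0.1)/δ = 2.303/0.2289 = 10.06.
So 11 complete cycles are required.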